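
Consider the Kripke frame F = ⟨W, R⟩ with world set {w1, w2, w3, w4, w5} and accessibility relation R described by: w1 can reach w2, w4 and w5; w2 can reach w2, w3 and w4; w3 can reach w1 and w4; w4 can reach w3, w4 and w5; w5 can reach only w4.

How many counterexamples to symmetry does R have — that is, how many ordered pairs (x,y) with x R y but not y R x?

Enumerating: (w1,w2), (w1,w4), (w1,w5), (w2,w3), (w2,w4), (w3,w1).

6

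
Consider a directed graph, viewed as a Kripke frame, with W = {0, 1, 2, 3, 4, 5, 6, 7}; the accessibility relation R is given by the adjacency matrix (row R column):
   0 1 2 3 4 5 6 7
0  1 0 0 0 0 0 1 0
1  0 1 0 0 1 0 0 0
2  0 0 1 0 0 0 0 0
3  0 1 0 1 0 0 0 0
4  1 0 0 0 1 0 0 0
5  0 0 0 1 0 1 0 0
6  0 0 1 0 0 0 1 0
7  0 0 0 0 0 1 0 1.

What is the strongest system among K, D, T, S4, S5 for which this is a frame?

T

Serial (axiom D): yes — every world has a successor (e.g. 0 R 0).
Reflexive (axiom T): yes — every world is R-related to itself.
Transitive (axiom 4): no — 0 R 6 and 6 R 2, but not 0 R 2.
Euclidean (axiom 5): no — 0 R 6 and 0 R 0, but not 6 R 0.
So F validates K, D, T; S4 would additionally require R to be transitive. The strongest is T.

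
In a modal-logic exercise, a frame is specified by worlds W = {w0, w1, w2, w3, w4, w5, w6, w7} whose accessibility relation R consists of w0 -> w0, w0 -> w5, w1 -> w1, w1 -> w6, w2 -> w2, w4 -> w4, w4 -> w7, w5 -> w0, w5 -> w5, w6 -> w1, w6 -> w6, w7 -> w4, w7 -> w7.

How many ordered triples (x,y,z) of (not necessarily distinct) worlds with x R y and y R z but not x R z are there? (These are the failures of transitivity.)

R is transitive; there are no such tuples.

0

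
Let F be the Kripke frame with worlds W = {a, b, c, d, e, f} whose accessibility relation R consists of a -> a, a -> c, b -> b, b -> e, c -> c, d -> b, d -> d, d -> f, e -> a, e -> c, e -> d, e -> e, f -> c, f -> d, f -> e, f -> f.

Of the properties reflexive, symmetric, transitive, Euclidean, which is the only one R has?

reflexive

Reflexive: yes — every world is R-related to itself.
Symmetric: no — a R c but not c R a.
Transitive: no — b R e and e R a, but not b R a.
Euclidean: no — d R b and d R f, but not b R f.
Only reflexive holds.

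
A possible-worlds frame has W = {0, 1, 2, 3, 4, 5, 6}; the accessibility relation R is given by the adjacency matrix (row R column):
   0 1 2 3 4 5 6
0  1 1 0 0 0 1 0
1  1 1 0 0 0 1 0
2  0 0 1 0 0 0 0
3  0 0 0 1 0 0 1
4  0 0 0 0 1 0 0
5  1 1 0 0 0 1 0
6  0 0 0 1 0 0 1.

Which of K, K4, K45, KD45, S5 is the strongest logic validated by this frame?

S5

Transitive (axiom 4): yes — every two-step R-path is closed by a direct edge.
Euclidean (axiom 5): yes — any two successors of a common world are R-related.
Serial (axiom D): yes — every world has a successor (e.g. 0 R 0).
Reflexive (axiom T): yes — every world is R-related to itself.
So F validates K, K4, K45, KD45, S5. The strongest is S5.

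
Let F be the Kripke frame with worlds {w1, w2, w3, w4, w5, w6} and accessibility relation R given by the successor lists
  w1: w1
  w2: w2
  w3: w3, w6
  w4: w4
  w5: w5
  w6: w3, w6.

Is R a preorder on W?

Reflexive: yes — every world is R-related to itself.
Transitive: yes — every two-step R-path is closed by a direct edge.
So R is a preorder.

Yes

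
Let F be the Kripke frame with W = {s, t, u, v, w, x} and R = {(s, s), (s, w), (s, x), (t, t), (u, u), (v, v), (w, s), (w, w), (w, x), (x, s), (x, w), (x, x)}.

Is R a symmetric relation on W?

Yes

Symmetric: yes — every pair in R has its reverse in R.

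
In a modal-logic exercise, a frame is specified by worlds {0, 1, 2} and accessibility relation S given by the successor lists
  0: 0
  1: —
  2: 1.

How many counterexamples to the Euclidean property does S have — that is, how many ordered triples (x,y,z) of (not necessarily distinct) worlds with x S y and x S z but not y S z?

1

Enumerating: (2,1,1).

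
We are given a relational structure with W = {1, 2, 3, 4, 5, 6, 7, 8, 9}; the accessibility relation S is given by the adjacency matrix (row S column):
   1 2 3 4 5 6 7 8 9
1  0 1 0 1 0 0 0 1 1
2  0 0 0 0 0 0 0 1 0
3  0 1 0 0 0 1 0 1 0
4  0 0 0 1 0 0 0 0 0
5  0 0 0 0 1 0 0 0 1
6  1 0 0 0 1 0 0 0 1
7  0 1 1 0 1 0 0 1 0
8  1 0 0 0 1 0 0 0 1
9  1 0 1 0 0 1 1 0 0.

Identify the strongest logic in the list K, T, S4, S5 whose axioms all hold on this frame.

Reflexive (axiom T): no — 1 is not related to itself.
Transitive (axiom 4): no — 1 S 8 and 8 S 5, but not 1 S 5.
Euclidean (axiom 5): no — 1 S 2 and 1 S 4, but not 2 S 4.
So F validates K; T would additionally require S to be reflexive. The strongest is K.

K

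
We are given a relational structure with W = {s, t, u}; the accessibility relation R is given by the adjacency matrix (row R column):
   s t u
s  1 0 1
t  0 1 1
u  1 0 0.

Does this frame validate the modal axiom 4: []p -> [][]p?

No

The schema 4 characterises exactly the transitive frames.
Transitive: no — t R u and u R s, but not t R s.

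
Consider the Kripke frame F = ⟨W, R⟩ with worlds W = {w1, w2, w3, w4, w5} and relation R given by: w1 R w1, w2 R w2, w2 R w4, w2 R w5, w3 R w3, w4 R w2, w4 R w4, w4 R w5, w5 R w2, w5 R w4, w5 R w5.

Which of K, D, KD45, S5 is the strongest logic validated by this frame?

S5

Serial (axiom D): yes — every world has a successor (e.g. w1 R w1).
Euclidean (axiom 5): yes — any two successors of a common world are R-related.
Transitive (axiom 4): yes — every two-step R-path is closed by a direct edge.
Reflexive (axiom T): yes — every world is R-related to itself.
So F validates K, D, KD45, S5. The strongest is S5.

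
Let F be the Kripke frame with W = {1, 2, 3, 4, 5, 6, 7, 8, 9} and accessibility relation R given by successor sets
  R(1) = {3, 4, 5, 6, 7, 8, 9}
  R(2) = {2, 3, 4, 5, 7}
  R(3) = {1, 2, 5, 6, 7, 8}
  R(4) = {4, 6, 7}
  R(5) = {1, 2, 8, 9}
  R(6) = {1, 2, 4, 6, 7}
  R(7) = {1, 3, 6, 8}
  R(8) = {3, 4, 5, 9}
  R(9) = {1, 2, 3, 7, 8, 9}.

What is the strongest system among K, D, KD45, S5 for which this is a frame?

D

Serial (axiom D): yes — every world has a successor (e.g. 1 R 3).
Euclidean (axiom 5): no — 1 R 3 and 1 R 4, but not 3 R 4.
Transitive (axiom 4): no — 1 R 3 and 3 R 2, but not 1 R 2.
Reflexive (axiom T): no — 1 is not related to itself.
So F validates K, D; KD45 would additionally require R to be Euclidean and transitive. The strongest is D.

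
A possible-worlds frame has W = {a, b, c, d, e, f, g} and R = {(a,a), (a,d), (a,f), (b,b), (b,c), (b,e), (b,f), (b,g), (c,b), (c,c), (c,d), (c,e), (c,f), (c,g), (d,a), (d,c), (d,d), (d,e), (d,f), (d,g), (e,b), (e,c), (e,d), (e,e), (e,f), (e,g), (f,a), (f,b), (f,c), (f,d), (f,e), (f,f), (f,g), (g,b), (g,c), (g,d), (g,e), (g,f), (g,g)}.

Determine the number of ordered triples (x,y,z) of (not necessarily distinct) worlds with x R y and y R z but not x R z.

22

Enumerating: (a,d,c), (a,d,e), (a,d,g), (a,f,b), (a,f,c), (a,f,e), (a,f,g), (b,c,d), (b,e,d), (b,f,a), (b,f,d), (b,g,d), … and 10 more.
Total: 22.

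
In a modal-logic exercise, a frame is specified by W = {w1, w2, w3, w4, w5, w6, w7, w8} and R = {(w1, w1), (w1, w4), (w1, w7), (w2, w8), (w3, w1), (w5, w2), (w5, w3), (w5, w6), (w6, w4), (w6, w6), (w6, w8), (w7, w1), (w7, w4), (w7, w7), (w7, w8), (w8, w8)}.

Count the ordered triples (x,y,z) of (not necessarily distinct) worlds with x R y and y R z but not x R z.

Enumerating: (w1,w7,w8), (w3,w1,w4), (w3,w1,w7), (w5,w2,w8), (w5,w3,w1), (w5,w6,w4), (w5,w6,w8).

7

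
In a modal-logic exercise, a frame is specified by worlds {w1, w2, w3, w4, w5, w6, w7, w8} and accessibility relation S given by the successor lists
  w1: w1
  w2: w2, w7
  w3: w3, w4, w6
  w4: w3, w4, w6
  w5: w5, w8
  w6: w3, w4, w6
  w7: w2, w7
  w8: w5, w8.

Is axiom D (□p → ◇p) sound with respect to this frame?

Yes

By correspondence theory, D is valid on a frame iff S is serial.
Serial: yes — every world has a successor (e.g. w1 S w1).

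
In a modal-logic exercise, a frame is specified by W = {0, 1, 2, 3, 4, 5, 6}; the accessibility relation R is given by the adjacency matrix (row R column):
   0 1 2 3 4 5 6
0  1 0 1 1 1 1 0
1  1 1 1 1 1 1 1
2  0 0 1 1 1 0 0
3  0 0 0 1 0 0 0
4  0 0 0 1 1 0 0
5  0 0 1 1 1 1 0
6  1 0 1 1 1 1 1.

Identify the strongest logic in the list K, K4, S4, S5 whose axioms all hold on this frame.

Transitive (axiom 4): yes — every two-step R-path is closed by a direct edge.
Reflexive (axiom T): yes — every world is R-related to itself.
Euclidean (axiom 5): no — 0 R 2 and 0 R 5, but not 2 R 5.
So F validates K, K4, S4; S5 would additionally require R to be Euclidean. The strongest is S4.

S4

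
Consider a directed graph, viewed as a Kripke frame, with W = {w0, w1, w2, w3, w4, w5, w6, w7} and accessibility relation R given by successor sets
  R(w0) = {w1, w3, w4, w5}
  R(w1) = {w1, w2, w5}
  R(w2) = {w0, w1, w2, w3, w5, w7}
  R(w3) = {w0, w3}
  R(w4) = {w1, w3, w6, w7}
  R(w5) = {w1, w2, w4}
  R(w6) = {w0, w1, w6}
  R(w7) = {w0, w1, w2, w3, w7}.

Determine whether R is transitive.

No

Transitive: no — w0 R w1 and w1 R w2, but not w0 R w2.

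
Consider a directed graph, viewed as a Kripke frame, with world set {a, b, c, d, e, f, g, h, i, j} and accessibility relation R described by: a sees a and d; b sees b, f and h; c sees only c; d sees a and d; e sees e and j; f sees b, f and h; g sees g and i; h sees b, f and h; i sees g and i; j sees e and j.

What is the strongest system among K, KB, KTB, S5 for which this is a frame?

Symmetric (axiom B): yes — every pair in R has its reverse in R.
Reflexive (axiom T): yes — every world is R-related to itself.
Euclidean (axiom 5): yes — any two successors of a common world are R-related.
So F validates K, KB, KTB, S5. The strongest is S5.

S5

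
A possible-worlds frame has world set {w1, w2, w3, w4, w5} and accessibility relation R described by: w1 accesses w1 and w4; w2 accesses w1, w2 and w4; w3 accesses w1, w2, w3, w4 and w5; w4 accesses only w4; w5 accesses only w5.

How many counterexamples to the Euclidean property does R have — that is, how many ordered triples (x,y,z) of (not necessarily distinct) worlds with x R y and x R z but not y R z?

Enumerating: (w1,w4,w1), (w2,w1,w2), (w2,w4,w1), (w2,w4,w2), (w3,w1,w2), (w3,w1,w3), (w3,w1,w5), (w3,w2,w3), (w3,w2,w5), (w3,w4,w1), (w3,w4,w2), (w3,w4,w3), (w3,w4,w5), (w3,w5,w1), (w3,w5,w2), (w3,w5,w3), (w3,w5,w4).

17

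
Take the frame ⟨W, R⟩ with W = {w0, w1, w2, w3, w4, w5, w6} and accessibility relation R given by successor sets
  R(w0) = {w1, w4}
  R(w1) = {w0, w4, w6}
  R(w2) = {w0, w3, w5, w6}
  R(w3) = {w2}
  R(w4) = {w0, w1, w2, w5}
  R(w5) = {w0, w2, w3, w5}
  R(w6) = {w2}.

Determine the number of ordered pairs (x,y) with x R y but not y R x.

6

Enumerating: (w1,w6), (w2,w0), (w4,w2), (w4,w5), (w5,w0), (w5,w3).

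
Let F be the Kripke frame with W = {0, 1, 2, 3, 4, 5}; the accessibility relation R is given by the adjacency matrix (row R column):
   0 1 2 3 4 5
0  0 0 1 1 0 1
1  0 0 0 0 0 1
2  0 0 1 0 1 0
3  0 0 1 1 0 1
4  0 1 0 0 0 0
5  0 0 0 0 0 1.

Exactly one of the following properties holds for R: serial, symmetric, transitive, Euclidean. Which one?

Serial: yes — every world has a successor (e.g. 0 R 2).
Symmetric: no — 0 R 2 but not 2 R 0.
Transitive: no — 0 R 2 and 2 R 4, but not 0 R 4.
Euclidean: no — 0 R 2 and 0 R 3, but not 2 R 3.
Only serial holds.

serial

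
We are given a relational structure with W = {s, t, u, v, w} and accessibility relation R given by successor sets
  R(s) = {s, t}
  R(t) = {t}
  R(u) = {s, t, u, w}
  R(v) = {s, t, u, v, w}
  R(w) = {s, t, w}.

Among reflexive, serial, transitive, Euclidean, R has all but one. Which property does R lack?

Reflexive: yes — every world is R-related to itself.
Serial: yes — every world has a successor (e.g. s R s).
Transitive: yes — every two-step R-path is closed by a direct edge.
Euclidean: no — u R s and u R w, but not s R w.
Only Euclidean fails.

Euclidean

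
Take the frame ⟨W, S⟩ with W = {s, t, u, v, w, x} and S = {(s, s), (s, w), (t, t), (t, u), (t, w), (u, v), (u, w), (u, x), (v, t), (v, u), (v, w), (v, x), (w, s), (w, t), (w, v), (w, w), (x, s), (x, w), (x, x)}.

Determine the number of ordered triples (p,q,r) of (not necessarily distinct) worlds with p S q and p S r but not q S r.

21

Enumerating: (t,u,t), (t,u,u), (t,w,u), (u,v,v), (u,w,x), (u,x,v), (v,t,x), (v,u,t), (v,u,u), (v,w,u), (v,w,x), (v,x,t), … and 9 more.
Total: 21.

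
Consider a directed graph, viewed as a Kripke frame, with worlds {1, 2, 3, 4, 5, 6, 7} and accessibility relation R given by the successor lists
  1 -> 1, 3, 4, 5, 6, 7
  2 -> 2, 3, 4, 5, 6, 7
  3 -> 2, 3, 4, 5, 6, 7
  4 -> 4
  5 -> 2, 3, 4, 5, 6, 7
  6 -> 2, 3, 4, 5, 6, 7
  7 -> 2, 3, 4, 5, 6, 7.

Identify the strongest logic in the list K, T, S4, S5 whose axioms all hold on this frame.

Reflexive (axiom T): yes — every world is R-related to itself.
Transitive (axiom 4): no — 1 R 3 and 3 R 2, but not 1 R 2.
Euclidean (axiom 5): no — 1 R 4 and 1 R 3, but not 4 R 3.
So F validates K, T; S4 would additionally require R to be transitive. The strongest is T.

T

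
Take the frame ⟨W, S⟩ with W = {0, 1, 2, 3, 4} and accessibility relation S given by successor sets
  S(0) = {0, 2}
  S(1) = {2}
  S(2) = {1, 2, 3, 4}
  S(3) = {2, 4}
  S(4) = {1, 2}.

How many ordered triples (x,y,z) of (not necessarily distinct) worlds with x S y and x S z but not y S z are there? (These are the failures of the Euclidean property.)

10

Enumerating: (0,2,0), (2,1,1), (2,1,3), (2,1,4), (2,3,1), (2,3,3), (2,4,3), (2,4,4), (3,4,4), (4,1,1).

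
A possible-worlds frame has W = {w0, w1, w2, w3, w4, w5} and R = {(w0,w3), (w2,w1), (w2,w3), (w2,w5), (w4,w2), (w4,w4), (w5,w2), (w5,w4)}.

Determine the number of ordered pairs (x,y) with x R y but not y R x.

Enumerating: (w0,w3), (w2,w1), (w2,w3), (w4,w2), (w5,w4).

5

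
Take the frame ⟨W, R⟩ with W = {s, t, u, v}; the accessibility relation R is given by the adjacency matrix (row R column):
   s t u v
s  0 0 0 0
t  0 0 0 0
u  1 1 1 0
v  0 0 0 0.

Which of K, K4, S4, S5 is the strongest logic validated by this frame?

K4

Transitive (axiom 4): yes — every two-step R-path is closed by a direct edge.
Reflexive (axiom T): no — s is not related to itself.
Euclidean (axiom 5): no — u R s and u R t, but not s R t.
So F validates K, K4; S4 would additionally require R to be reflexive. The strongest is K4.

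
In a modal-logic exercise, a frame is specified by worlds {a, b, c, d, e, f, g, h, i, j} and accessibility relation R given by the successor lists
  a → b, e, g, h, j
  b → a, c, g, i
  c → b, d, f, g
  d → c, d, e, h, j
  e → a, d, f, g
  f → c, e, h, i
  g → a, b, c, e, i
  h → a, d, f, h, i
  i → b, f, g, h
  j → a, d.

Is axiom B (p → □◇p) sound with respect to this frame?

By correspondence theory, B is valid on a frame iff R is symmetric.
Symmetric: yes — every pair in R has its reverse in R.

Yes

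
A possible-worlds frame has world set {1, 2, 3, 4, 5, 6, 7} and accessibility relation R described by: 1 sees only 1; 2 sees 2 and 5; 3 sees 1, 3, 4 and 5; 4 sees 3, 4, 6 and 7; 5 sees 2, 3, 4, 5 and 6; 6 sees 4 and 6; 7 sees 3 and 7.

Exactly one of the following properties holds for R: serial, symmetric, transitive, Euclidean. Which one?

serial

Serial: yes — every world has a successor (e.g. 1 R 1).
Symmetric: no — 3 R 1 but not 1 R 3.
Transitive: no — 2 R 5 and 5 R 3, but not 2 R 3.
Euclidean: no — 3 R 1 and 3 R 4, but not 1 R 4.
Only serial holds.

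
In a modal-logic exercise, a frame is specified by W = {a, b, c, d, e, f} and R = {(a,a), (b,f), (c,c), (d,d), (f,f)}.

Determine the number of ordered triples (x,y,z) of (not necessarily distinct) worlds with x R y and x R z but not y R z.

R is Euclidean; there are no such tuples.

0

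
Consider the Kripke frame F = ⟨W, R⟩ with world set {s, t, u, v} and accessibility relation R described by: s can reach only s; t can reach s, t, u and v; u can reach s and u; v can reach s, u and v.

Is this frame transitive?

Transitive: yes — every two-step R-path is closed by a direct edge.

Yes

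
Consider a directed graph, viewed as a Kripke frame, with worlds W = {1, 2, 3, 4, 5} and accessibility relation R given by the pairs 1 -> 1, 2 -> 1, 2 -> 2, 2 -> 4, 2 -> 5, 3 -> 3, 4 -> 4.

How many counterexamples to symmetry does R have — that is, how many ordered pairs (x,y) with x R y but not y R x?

Enumerating: (2,1), (2,4), (2,5).

3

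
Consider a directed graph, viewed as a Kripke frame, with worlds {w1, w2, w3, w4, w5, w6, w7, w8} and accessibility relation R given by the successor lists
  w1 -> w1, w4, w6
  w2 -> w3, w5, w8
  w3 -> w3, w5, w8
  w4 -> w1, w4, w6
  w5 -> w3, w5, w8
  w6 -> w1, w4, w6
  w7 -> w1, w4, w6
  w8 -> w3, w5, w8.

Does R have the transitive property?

Yes

Transitive: yes — every two-step R-path is closed by a direct edge.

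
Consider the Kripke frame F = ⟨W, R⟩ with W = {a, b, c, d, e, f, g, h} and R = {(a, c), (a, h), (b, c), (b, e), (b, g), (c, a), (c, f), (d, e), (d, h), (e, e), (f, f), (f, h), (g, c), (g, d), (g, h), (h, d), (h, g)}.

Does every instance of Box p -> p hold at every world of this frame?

Axiom T corresponds to the accessibility relation being reflexive.
Reflexive: no — a is not related to itself.

No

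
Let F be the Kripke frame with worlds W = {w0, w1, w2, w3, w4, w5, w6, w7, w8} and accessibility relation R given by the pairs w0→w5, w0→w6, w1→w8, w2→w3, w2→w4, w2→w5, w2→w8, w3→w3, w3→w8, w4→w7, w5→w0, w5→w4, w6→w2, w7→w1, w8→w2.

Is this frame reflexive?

No

Reflexive: no — w0 is not related to itself.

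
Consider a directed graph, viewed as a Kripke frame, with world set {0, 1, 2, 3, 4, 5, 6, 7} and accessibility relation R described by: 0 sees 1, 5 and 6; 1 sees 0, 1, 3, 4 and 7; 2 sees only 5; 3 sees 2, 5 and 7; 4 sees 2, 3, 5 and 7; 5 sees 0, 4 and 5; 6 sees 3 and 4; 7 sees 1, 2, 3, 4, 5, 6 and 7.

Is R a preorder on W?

Reflexive: no — 0 is not related to itself.
Transitive: no — 0 R 1 and 1 R 3, but not 0 R 3.
So R is not a preorder.

No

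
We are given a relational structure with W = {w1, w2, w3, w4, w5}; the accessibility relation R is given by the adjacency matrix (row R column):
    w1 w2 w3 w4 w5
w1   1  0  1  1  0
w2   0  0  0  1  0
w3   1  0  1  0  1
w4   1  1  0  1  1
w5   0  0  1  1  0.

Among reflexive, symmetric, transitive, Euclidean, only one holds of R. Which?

Reflexive: no — w2 is not related to itself.
Symmetric: yes — every pair in R has its reverse in R.
Transitive: no — w1 R w3 and w3 R w5, but not w1 R w5.
Euclidean: no — w1 R w3 and w1 R w4, but not w3 R w4.
Only symmetric holds.

symmetric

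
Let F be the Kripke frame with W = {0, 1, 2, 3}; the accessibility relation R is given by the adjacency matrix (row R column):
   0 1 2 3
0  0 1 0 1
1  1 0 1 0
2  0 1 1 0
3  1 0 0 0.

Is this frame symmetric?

Symmetric: yes — every pair in R has its reverse in R.

Yes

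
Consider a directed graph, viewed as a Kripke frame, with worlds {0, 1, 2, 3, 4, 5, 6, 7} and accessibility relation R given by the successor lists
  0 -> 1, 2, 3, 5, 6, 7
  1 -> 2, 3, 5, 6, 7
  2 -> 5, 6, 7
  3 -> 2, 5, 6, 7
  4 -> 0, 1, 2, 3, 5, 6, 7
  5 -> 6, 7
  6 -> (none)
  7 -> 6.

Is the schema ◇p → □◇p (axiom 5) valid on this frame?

No

Axiom 5 corresponds to the accessibility relation being Euclidean.
Euclidean: no — 0 R 2 and 0 R 1, but not 2 R 1.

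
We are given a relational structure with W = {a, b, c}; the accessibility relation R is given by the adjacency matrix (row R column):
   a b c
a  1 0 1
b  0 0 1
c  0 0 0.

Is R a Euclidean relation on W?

No

Euclidean: no — a R c and a R a, but not c R a.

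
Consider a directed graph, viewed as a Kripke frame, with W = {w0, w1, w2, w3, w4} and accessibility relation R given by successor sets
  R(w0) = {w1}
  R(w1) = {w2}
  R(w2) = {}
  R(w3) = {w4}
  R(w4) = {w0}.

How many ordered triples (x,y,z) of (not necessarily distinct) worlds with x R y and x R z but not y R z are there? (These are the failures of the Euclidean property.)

4

Enumerating: (w0,w1,w1), (w1,w2,w2), (w3,w4,w4), (w4,w0,w0).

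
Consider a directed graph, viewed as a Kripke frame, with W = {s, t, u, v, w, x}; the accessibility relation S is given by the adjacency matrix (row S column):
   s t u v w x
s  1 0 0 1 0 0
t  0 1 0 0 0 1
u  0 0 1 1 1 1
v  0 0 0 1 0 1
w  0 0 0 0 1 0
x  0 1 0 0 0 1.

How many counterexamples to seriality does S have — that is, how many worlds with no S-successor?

0

S is serial; there are no such worlds.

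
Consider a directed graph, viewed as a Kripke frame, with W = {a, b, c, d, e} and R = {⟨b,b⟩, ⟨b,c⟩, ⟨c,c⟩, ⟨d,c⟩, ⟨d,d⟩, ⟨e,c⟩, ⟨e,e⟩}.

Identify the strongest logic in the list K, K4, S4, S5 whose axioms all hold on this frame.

K4

Transitive (axiom 4): yes — every two-step R-path is closed by a direct edge.
Reflexive (axiom T): no — a is not related to itself.
Euclidean (axiom 5): no — b R c and b R b, but not c R b.
So F validates K, K4; S4 would additionally require R to be reflexive. The strongest is K4.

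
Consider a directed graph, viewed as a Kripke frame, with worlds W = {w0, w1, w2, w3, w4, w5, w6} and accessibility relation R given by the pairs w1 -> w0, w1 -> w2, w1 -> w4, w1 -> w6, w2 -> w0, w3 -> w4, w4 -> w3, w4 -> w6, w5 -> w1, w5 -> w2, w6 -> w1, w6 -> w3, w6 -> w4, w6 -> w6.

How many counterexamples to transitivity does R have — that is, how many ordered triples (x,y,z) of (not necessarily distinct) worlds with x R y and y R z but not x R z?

14

Enumerating: (w1,w4,w3), (w1,w6,w1), (w1,w6,w3), (w3,w4,w3), (w3,w4,w6), (w4,w3,w4), (w4,w6,w1), (w4,w6,w4), (w5,w1,w0), (w5,w1,w4), (w5,w1,w6), (w5,w2,w0), (w6,w1,w0), (w6,w1,w2).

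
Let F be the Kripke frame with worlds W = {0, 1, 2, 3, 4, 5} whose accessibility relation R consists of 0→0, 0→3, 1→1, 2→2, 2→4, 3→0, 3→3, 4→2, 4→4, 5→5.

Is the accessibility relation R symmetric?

Symmetric: yes — every pair in R has its reverse in R.

Yes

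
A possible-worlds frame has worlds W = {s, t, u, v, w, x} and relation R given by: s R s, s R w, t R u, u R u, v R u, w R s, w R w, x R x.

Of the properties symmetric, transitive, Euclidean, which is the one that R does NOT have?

symmetric

Symmetric: no — t R u but not u R t.
Transitive: yes — every two-step R-path is closed by a direct edge.
Euclidean: yes — any two successors of a common world are R-related.
Only symmetric fails.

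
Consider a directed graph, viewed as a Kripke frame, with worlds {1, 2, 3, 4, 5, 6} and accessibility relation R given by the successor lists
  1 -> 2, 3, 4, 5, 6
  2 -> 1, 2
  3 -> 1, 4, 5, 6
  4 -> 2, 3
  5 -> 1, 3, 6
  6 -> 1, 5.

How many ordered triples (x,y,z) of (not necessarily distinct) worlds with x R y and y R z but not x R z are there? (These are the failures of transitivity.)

Enumerating: (1,2,1), (1,3,1), (1,5,1), (1,6,1), (2,1,3), (2,1,4), (2,1,5), (2,1,6), (3,1,2), (3,1,3), (3,4,2), (3,4,3), … and 18 more.
Total: 30.

30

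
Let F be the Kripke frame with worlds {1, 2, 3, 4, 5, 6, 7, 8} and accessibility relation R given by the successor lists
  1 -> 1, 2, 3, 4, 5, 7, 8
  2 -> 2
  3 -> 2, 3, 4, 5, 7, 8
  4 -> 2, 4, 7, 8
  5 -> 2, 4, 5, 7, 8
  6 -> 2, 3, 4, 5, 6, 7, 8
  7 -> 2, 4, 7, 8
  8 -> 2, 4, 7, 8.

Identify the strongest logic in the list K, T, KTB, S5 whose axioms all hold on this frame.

Reflexive (axiom T): yes — every world is R-related to itself.
Symmetric (axiom B): no — 1 R 2 but not 2 R 1.
Euclidean (axiom 5): no — 1 R 2 and 1 R 3, but not 2 R 3.
So F validates K, T; KTB would additionally require R to be symmetric. The strongest is T.

T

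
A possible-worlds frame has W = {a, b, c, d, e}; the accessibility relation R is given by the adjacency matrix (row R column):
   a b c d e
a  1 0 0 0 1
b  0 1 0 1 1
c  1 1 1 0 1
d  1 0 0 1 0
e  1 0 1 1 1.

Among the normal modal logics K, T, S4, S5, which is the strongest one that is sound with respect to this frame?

Reflexive (axiom T): yes — every world is R-related to itself.
Transitive (axiom 4): no — a R e and e R c, but not a R c.
Euclidean (axiom 5): no — b R d and b R e, but not d R e.
So F validates K, T; S4 would additionally require R to be transitive. The strongest is T.

T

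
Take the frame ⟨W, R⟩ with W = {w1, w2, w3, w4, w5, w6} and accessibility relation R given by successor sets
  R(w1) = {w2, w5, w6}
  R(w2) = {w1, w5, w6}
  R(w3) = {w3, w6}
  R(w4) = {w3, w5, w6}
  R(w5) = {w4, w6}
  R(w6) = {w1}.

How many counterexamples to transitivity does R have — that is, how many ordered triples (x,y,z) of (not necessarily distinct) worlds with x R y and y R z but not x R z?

Enumerating: (w1,w2,w1), (w1,w5,w4), (w1,w6,w1), (w2,w1,w2), (w2,w5,w4), (w3,w6,w1), (w4,w5,w4), (w4,w6,w1), (w5,w4,w3), (w5,w4,w5), (w5,w6,w1), (w6,w1,w2), (w6,w1,w5), (w6,w1,w6).

14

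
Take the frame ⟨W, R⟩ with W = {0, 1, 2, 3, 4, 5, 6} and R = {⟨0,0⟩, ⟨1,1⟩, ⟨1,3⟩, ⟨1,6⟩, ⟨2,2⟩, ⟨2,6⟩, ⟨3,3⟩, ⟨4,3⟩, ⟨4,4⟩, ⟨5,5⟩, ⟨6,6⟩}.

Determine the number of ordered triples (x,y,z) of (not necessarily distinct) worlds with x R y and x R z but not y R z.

6

Enumerating: (1,3,1), (1,3,6), (1,6,1), (1,6,3), (2,6,2), (4,3,4).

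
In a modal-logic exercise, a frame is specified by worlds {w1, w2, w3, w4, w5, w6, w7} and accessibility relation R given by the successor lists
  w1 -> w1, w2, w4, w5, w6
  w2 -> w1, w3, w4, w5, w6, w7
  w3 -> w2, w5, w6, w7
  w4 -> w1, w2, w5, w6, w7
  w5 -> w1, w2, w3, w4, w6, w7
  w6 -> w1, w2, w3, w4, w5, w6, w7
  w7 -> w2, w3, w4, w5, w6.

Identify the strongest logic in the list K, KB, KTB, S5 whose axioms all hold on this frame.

Symmetric (axiom B): yes — every pair in R has its reverse in R.
Reflexive (axiom T): no — w2 is not related to itself.
Euclidean (axiom 5): no — w2 R w1 and w2 R w3, but not w1 R w3.
So F validates K, KB; KTB would additionally require R to be reflexive. The strongest is KB.

KB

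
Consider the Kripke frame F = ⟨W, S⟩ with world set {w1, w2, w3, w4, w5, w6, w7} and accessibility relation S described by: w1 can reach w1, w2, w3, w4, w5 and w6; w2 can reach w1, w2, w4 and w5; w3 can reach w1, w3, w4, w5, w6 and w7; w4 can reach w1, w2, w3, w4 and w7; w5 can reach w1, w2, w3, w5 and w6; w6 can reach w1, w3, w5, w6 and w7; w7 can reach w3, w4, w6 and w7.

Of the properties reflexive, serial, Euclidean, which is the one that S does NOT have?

Euclidean

Reflexive: yes — every world is S-related to itself.
Serial: yes — every world has a successor (e.g. w1 S w1).
Euclidean: no — w1 S w2 and w1 S w3, but not w2 S w3.
Only Euclidean fails.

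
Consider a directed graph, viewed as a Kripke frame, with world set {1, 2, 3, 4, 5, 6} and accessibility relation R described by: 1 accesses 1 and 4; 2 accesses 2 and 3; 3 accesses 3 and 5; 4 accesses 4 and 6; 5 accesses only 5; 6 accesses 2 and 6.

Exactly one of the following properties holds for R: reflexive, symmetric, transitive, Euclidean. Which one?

Reflexive: yes — every world is R-related to itself.
Symmetric: no — 1 R 4 but not 4 R 1.
Transitive: no — 1 R 4 and 4 R 6, but not 1 R 6.
Euclidean: no — 1 R 4 and 1 R 1, but not 4 R 1.
Only reflexive holds.

reflexive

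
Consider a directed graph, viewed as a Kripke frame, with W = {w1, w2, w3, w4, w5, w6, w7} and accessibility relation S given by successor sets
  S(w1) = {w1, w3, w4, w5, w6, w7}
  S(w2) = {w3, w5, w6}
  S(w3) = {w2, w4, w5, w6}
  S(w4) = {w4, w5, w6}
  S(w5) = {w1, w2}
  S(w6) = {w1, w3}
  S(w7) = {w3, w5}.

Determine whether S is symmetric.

Symmetric: no — w1 S w3 but not w3 S w1.

No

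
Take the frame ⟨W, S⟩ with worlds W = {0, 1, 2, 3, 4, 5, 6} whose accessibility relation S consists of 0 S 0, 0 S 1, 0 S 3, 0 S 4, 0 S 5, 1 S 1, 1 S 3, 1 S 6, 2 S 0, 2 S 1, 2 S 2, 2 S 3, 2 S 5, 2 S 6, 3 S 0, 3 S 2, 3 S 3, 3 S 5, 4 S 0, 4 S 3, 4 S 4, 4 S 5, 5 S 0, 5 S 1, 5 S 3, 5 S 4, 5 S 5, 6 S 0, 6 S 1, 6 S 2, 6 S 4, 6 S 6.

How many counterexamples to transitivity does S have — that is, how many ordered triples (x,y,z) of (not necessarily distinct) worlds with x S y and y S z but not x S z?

Enumerating: (0,1,6), (0,3,2), (1,3,0), (1,3,2), (1,3,5), (1,6,0), (1,6,2), (1,6,4), (2,0,4), (2,5,4), (2,6,4), (3,0,1), … and 17 more.
Total: 29.

29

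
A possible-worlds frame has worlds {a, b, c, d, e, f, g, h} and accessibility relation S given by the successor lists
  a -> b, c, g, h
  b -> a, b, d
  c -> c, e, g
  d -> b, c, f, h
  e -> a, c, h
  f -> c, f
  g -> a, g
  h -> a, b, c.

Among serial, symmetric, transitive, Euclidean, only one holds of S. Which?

Serial: yes — every world has a successor (e.g. a S b).
Symmetric: no — a S c but not c S a.
Transitive: no — a S b and b S d, but not a S d.
Euclidean: no — a S b and a S c, but not b S c.
Only serial holds.

serial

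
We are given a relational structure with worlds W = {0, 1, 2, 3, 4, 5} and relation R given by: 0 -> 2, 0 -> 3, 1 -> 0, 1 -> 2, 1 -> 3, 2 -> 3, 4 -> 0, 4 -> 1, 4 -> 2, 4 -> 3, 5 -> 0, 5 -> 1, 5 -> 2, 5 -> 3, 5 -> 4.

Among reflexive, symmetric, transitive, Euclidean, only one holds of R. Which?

Reflexive: no — 0 is not related to itself.
Symmetric: no — 0 R 2 but not 2 R 0.
Transitive: yes — every two-step R-path is closed by a direct edge.
Euclidean: no — 0 R 3 and 0 R 2, but not 3 R 2.
Only transitive holds.

transitive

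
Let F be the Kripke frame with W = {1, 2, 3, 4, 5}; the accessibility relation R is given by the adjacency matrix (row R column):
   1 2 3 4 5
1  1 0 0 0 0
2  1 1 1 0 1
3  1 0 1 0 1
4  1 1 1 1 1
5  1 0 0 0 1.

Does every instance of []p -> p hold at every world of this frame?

Yes

By correspondence theory, T is valid on a frame iff R is reflexive.
Reflexive: yes — every world is R-related to itself.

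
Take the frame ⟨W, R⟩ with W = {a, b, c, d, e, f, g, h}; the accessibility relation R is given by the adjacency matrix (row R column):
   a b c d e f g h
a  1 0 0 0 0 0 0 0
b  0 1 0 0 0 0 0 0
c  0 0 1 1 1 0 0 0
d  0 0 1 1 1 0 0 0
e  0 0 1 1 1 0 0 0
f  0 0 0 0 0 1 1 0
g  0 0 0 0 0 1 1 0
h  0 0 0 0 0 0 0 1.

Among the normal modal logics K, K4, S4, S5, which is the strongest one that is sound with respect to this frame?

Transitive (axiom 4): yes — every two-step R-path is closed by a direct edge.
Reflexive (axiom T): yes — every world is R-related to itself.
Euclidean (axiom 5): yes — any two successors of a common world are R-related.
So F validates K, K4, S4, S5. The strongest is S5.

S5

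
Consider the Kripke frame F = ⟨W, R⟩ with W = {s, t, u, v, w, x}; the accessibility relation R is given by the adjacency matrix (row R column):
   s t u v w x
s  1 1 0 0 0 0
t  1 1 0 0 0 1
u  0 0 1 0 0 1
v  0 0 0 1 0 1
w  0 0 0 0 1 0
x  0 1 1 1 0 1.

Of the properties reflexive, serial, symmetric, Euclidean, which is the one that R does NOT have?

Euclidean

Reflexive: yes — every world is R-related to itself.
Serial: yes — every world has a successor (e.g. s R s).
Symmetric: yes — every pair in R has its reverse in R.
Euclidean: no — t R s and t R x, but not s R x.
Only Euclidean fails.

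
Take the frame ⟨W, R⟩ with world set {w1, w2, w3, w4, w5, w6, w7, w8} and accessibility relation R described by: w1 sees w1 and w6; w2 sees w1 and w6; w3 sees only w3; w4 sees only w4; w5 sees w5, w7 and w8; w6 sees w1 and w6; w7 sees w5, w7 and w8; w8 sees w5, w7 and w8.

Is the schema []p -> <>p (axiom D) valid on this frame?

Axiom D corresponds to the accessibility relation being serial.
Serial: yes — every world has a successor (e.g. w1 R w1).

Yes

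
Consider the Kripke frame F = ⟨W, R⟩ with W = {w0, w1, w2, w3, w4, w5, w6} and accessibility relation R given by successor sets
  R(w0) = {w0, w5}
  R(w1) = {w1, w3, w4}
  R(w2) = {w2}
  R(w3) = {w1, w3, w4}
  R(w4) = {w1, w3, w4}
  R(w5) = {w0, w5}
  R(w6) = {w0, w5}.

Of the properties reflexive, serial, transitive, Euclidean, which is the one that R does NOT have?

reflexive

Reflexive: no — w6 is not related to itself.
Serial: yes — every world has a successor (e.g. w0 R w0).
Transitive: yes — every two-step R-path is closed by a direct edge.
Euclidean: yes — any two successors of a common world are R-related.
Only reflexive fails.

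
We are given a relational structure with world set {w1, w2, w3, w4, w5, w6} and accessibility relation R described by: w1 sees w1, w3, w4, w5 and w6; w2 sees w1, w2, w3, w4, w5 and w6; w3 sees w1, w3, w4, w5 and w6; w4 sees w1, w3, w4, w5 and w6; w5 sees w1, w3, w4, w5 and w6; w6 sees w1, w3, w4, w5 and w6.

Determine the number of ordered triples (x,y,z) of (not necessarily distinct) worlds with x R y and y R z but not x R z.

0

R is transitive; there are no such tuples.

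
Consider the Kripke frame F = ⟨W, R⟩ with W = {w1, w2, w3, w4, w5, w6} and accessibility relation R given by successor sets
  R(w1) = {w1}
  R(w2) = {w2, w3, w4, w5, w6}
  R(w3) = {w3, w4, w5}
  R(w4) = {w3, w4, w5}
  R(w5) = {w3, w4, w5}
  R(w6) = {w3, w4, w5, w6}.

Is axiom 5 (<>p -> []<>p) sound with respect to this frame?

No

The schema 5 characterises exactly the Euclidean frames.
Euclidean: no — w2 R w3 and w2 R w6, but not w3 R w6.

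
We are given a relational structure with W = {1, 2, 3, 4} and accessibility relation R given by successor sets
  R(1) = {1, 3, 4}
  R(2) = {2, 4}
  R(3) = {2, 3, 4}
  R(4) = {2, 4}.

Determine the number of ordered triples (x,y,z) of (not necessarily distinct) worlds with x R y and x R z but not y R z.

Enumerating: (1,3,1), (1,4,1), (1,4,3), (3,2,3), (3,4,3).

5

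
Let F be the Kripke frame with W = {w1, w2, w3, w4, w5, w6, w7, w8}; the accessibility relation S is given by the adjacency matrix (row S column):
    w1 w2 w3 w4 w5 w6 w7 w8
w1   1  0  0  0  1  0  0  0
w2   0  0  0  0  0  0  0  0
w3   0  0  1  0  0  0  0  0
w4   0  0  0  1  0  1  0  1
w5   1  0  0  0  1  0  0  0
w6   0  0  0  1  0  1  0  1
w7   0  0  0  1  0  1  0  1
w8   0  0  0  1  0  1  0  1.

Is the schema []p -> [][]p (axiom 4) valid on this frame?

Yes

The schema 4 characterises exactly the transitive frames.
Transitive: yes — every two-step S-path is closed by a direct edge.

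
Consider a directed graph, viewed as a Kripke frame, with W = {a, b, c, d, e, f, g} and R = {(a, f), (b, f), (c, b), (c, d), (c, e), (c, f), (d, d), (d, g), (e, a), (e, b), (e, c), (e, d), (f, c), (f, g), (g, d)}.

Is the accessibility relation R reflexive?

Reflexive: no — a is not related to itself.

No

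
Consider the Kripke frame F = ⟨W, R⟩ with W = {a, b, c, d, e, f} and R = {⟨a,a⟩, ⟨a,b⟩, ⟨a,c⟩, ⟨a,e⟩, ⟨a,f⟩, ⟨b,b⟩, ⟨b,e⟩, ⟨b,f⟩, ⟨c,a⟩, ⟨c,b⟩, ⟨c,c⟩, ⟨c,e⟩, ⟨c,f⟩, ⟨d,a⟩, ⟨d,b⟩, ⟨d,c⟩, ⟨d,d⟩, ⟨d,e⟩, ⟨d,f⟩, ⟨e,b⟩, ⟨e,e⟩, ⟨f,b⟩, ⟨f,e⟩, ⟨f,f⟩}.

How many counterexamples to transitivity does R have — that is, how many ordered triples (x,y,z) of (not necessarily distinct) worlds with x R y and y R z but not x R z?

1

Enumerating: (e,b,f).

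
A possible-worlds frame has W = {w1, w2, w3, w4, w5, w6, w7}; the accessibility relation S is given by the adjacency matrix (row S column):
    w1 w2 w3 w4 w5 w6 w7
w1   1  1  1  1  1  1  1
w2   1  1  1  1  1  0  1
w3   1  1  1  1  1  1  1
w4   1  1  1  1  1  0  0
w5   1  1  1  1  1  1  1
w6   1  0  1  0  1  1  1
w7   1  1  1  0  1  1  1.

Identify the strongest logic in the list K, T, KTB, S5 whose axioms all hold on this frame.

Reflexive (axiom T): yes — every world is S-related to itself.
Symmetric (axiom B): yes — every pair in S has its reverse in S.
Euclidean (axiom 5): no — w1 S w2 and w1 S w6, but not w2 S w6.
So F validates K, T, KTB; S5 would additionally require S to be Euclidean. The strongest is KTB.

KTB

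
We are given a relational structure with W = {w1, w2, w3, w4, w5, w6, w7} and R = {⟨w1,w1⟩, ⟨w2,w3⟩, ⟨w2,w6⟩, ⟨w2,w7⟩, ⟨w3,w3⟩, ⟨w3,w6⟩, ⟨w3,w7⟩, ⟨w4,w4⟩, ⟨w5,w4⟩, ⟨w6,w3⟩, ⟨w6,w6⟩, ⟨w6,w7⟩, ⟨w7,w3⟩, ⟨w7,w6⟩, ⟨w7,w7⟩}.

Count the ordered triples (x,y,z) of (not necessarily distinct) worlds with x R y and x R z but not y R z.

R is Euclidean; there are no such tuples.

0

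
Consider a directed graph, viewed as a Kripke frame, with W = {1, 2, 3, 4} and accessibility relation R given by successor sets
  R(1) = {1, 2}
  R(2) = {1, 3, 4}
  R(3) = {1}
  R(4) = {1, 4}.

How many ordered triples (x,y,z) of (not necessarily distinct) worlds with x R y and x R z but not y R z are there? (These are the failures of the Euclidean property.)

Enumerating: (1,2,2), (2,1,3), (2,1,4), (2,3,3), (2,3,4), (2,4,3), (4,1,4).

7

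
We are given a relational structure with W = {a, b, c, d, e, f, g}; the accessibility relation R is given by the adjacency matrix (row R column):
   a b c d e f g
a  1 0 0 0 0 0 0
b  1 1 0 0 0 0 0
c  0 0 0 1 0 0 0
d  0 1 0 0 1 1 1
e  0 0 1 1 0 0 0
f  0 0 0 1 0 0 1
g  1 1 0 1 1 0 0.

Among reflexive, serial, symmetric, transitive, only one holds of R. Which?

Reflexive: no — c is not related to itself.
Serial: yes — every world has a successor (e.g. a R a).
Symmetric: no — b R a but not a R b.
Transitive: no — c R d and d R b, but not c R b.
Only serial holds.

serial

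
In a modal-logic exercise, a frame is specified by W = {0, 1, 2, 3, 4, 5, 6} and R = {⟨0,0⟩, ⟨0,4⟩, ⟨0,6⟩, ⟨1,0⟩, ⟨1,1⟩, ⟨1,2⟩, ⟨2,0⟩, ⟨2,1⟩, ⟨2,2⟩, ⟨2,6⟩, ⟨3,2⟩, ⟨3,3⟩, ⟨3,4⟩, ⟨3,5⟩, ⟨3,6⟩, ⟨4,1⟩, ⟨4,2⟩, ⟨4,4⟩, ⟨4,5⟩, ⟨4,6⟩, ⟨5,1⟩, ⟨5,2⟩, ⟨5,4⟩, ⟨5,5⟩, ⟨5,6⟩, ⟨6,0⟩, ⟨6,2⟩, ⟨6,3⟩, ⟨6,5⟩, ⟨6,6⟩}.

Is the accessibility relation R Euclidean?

No

Euclidean: no — 0 R 6 and 0 R 4, but not 6 R 4.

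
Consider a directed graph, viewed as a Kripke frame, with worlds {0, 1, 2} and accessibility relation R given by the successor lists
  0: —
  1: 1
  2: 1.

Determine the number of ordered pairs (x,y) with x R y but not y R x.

1

Enumerating: (2,1).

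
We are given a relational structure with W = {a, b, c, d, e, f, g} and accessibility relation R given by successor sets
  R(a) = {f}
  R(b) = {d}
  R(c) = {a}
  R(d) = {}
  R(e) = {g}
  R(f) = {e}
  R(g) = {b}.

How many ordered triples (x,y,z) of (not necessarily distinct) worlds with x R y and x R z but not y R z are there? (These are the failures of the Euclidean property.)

Enumerating: (a,f,f), (b,d,d), (c,a,a), (e,g,g), (f,e,e), (g,b,b).

6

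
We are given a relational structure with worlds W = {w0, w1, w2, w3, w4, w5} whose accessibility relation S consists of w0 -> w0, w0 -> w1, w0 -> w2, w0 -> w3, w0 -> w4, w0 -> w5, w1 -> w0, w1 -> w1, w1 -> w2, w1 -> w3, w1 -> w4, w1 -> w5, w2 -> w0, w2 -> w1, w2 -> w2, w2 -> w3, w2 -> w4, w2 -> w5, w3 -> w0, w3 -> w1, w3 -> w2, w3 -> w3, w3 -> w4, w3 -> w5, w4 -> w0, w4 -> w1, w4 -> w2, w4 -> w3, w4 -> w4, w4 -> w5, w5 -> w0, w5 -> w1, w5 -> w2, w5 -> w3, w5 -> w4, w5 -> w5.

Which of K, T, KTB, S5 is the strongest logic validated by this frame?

S5

Reflexive (axiom T): yes — every world is S-related to itself.
Symmetric (axiom B): yes — every pair in S has its reverse in S.
Euclidean (axiom 5): yes — any two successors of a common world are S-related.
So F validates K, T, KTB, S5. The strongest is S5.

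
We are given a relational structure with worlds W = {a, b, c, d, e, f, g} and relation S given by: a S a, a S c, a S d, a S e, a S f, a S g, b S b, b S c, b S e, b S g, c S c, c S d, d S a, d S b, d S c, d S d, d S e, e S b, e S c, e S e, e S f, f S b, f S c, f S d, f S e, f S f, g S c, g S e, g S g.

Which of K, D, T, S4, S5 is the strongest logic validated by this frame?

Serial (axiom D): yes — every world has a successor (e.g. a S a).
Reflexive (axiom T): yes — every world is S-related to itself.
Transitive (axiom 4): no — a S d and d S b, but not a S b.
Euclidean (axiom 5): no — a S c and a S e, but not c S e.
So F validates K, D, T; S4 would additionally require S to be transitive. The strongest is T.

T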